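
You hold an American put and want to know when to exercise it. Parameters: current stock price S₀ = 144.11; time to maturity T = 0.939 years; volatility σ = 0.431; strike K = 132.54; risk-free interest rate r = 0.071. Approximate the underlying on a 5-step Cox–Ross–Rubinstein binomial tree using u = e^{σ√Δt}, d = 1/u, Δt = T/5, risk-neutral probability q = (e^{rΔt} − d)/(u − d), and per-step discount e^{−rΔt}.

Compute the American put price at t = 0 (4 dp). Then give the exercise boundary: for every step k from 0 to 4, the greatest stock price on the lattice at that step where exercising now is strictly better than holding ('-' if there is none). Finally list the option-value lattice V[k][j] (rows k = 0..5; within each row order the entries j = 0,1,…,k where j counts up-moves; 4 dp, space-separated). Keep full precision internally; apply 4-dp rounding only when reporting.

price = 14.9456
boundary = - - - 82.2895 99.1884
tree:
14.9456
23.2541 6.6792
34.9690 11.6585 1.6627
50.2505 19.9701 3.2986 0.0000
64.2703 33.3516 6.5440 0.0000 0.0000
75.9015 50.2505 12.9823 0.0000 0.0000 0.0000

params: Δt=0.18780 u=1.20536 d=0.82963 q=0.48917 e^(-rΔt)=0.98675
t_5 payoffs: 75.9015 50.2505 12.9823 0.0000 0.0000 0.0000
t_4: node(4,0) S=68.2697 payoff=64.2703 vs cont=62.5148 → 64.2703 [stop]  node(4,1) S=99.1884 payoff=33.3516 vs cont=31.5960 → 33.3516 [stop]  node(4,2) S=144.1100 payoff=0.0000 vs cont=6.5440 → 6.5440 [wait]  node(4,3) S=209.3761 payoff=0.0000 vs cont=0.0000 → 0.0000 [wait]  node(4,4) S=304.2007 payoff=0.0000 vs cont=0.0000 → 0.0000 [wait]  ⇒ S*(4)=99.1884
t_3: node(3,0) S=82.2895 payoff=50.2505 vs cont=48.4949 → 50.2505 [stop]  node(3,1) S=119.5577 payoff=12.9823 vs cont=19.9701 → 19.9701 [wait]  node(3,2) S=173.7043 payoff=0.0000 vs cont=3.2986 → 3.2986 [wait]  node(3,3) S=252.3735 payoff=0.0000 vs cont=0.0000 → 0.0000 [wait]  ⇒ S*(3)=82.2895
t_2: node(2,0) S=99.1884 payoff=33.3516 vs cont=34.9690 → 34.9690 [wait]  node(2,1) S=144.1100 payoff=0.0000 vs cont=11.6585 → 11.6585 [wait]  node(2,2) S=209.3761 payoff=0.0000 vs cont=1.6627 → 1.6627 [wait]  ⇒ S*(2)=-
t_1: node(1,0) S=119.5577 payoff=12.9823 vs cont=23.2541 → 23.2541 [wait]  node(1,1) S=173.7043 payoff=0.0000 vs cont=6.6792 → 6.6792 [wait]  ⇒ S*(1)=-
t_0: node(0,0) S=144.1100 payoff=0.0000 vs cont=14.9456 → 14.9456 [wait]  ⇒ S*(0)=-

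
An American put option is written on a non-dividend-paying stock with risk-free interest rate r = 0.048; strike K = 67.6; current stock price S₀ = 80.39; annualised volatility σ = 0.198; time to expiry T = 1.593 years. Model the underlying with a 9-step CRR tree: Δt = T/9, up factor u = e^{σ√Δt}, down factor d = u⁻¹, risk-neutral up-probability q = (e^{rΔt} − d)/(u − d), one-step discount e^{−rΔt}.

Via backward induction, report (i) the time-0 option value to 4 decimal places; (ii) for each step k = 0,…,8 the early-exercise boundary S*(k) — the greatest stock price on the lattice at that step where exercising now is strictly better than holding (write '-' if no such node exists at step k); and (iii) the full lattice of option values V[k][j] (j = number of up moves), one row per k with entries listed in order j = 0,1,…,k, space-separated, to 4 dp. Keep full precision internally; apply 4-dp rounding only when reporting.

price = 1.6873
boundary = - - - - - 53.0048 57.6093 53.0048 57.6093
tree:
1.6873
2.7561 0.7680
4.3908 1.3529 0.2623
6.7934 2.3338 0.5059 0.0509
10.1569 3.9240 0.9631 0.1092 0.0000
14.5952 6.3899 1.8034 0.2345 0.0000 0.0000
18.8316 9.9907 3.3038 0.5036 0.0000 0.0000 0.0000
22.7295 14.5952 5.8736 1.0813 0.0000 0.0000 0.0000 0.0000
26.3158 18.8316 9.9907 2.3220 0.0000 0.0000 0.0000 0.0000 0.0000
29.6155 22.7295 14.5952 4.9862 0.0000 0.0000 0.0000 0.0000 0.0000 0.0000

params: Δt=0.17700 u=1.08687 d=0.92007 q=0.53034 e^(-rΔt)=0.99154
t_9 payoffs: 29.6155 22.7295 14.5952 4.9862 0.0000 0.0000 0.0000 0.0000 0.0000 0.0000
t_8: node(8,0) S=41.2842 payoff=26.3158 vs cont=25.7439 → 26.3158 [stop]  node(8,1) S=48.7684 payoff=18.8316 vs cont=18.2597 → 18.8316 [stop]  node(8,2) S=57.6093 payoff=9.9907 vs cont=9.4188 → 9.9907 [stop]  node(8,3) S=68.0530 payoff=0.0000 vs cont=2.3220 → 2.3220 [wait]  node(8,4) S=80.3900 payoff=0.0000 vs cont=0.0000 → 0.0000 [wait]  node(8,5) S=94.9635 payoff=0.0000 vs cont=0.0000 → 0.0000 [wait]  node(8,6) S=112.1789 payoff=0.0000 vs cont=0.0000 → 0.0000 [wait]  node(8,7) S=132.5152 payoff=0.0000 vs cont=0.0000 → 0.0000 [wait]  node(8,8) S=156.5382 payoff=0.0000 vs cont=0.0000 → 0.0000 [wait]  ⇒ S*(8)=57.6093
t_7: node(7,0) S=44.8705 payoff=22.7295 vs cont=22.1576 → 22.7295 [stop]  node(7,1) S=53.0048 payoff=14.5952 vs cont=14.0233 → 14.5952 [stop]  node(7,2) S=62.6138 payoff=4.9862 vs cont=5.8736 → 5.8736 [wait]  node(7,3) S=73.9647 payoff=0.0000 vs cont=1.0813 → 1.0813 [wait]  node(7,4) S=87.3734 payoff=0.0000 vs cont=0.0000 → 0.0000 [wait]  node(7,5) S=103.2129 payoff=0.0000 vs cont=0.0000 → 0.0000 [wait]  node(7,6) S=121.9238 payoff=0.0000 vs cont=0.0000 → 0.0000 [wait]  node(7,7) S=144.0267 payoff=0.0000 vs cont=0.0000 → 0.0000 [wait]  ⇒ S*(7)=53.0048
t_6: node(6,0) S=48.7684 payoff=18.8316 vs cont=18.2597 → 18.8316 [stop]  node(6,1) S=57.6093 payoff=9.9907 vs cont=9.8854 → 9.9907 [stop]  node(6,2) S=68.0530 payoff=0.0000 vs cont=3.3038 → 3.3038 [wait]  node(6,3) S=80.3900 payoff=0.0000 vs cont=0.5036 → 0.5036 [wait]  node(6,4) S=94.9635 payoff=0.0000 vs cont=0.0000 → 0.0000 [wait]  node(6,5) S=112.1789 payoff=0.0000 vs cont=0.0000 → 0.0000 [wait]  node(6,6) S=132.5152 payoff=0.0000 vs cont=0.0000 → 0.0000 [wait]  ⇒ S*(6)=57.6093
t_5: node(5,0) S=53.0048 payoff=14.5952 vs cont=14.0233 → 14.5952 [stop]  node(5,1) S=62.6138 payoff=4.9862 vs cont=6.3899 → 6.3899 [wait]  node(5,2) S=73.9647 payoff=0.0000 vs cont=1.8034 → 1.8034 [wait]  node(5,3) S=87.3734 payoff=0.0000 vs cont=0.2345 → 0.2345 [wait]  node(5,4) S=103.2129 payoff=0.0000 vs cont=0.0000 → 0.0000 [wait]  node(5,5) S=121.9238 payoff=0.0000 vs cont=0.0000 → 0.0000 [wait]  ⇒ S*(5)=53.0048
t_4: node(4,0) S=57.6093 payoff=9.9907 vs cont=10.1569 → 10.1569 [wait]  node(4,1) S=68.0530 payoff=0.0000 vs cont=3.9240 → 3.9240 [wait]  node(4,2) S=80.3900 payoff=0.0000 vs cont=0.9631 → 0.9631 [wait]  node(4,3) S=94.9635 payoff=0.0000 vs cont=0.1092 → 0.1092 [wait]  node(4,4) S=112.1789 payoff=0.0000 vs cont=0.0000 → 0.0000 [wait]  ⇒ S*(4)=-
t_3: node(3,0) S=62.6138 payoff=4.9862 vs cont=6.7934 → 6.7934 [wait]  node(3,1) S=73.9647 payoff=0.0000 vs cont=2.3338 → 2.3338 [wait]  node(3,2) S=87.3734 payoff=0.0000 vs cont=0.5059 → 0.5059 [wait]  node(3,3) S=103.2129 payoff=0.0000 vs cont=0.0509 → 0.0509 [wait]  ⇒ S*(3)=-
t_2: node(2,0) S=68.0530 payoff=0.0000 vs cont=4.3908 → 4.3908 [wait]  node(2,1) S=80.3900 payoff=0.0000 vs cont=1.3529 → 1.3529 [wait]  node(2,2) S=94.9635 payoff=0.0000 vs cont=0.2623 → 0.2623 [wait]  ⇒ S*(2)=-
t_1: node(1,0) S=73.9647 payoff=0.0000 vs cont=2.7561 → 2.7561 [wait]  node(1,1) S=87.3734 payoff=0.0000 vs cont=0.7680 → 0.7680 [wait]  ⇒ S*(1)=-
t_0: node(0,0) S=80.3900 payoff=0.0000 vs cont=1.6873 → 1.6873 [wait]  ⇒ S*(0)=-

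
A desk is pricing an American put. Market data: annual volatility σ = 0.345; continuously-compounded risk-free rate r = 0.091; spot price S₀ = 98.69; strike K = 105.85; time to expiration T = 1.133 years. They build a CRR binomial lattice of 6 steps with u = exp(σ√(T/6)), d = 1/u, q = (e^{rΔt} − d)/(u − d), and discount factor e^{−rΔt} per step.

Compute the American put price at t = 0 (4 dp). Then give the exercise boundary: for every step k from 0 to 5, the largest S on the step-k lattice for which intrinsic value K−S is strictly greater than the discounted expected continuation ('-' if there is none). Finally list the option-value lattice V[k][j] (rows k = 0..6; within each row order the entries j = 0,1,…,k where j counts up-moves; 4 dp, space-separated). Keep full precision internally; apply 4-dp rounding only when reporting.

price = 14.5617
boundary = - - 73.1231 62.9427 73.1231 84.9501
tree:
14.5617
22.2277 7.9756
32.7269 13.2837 3.3451
42.9073 21.3586 6.2780 0.7512
51.6704 32.7269 11.5841 1.5927 0.0000
59.2134 42.9073 20.8999 3.3770 0.0000 0.0000
65.7063 51.6704 32.7269 7.1600 0.0000 0.0000 0.0000

params: Δt=0.18883 u=1.16174 d=0.86078 q=0.52018 e^(-rΔt)=0.98296
t_6 payoffs: 65.7063 51.6704 32.7269 7.1600 0.0000 0.0000 0.0000
t_5: node(5,0) S=46.6366 payoff=59.2134 vs cont=57.4100 → 59.2134 [stop]  node(5,1) S=62.9427 payoff=42.9073 vs cont=41.1039 → 42.9073 [stop]  node(5,2) S=84.9501 payoff=20.8999 vs cont=19.0965 → 20.8999 [stop]  node(5,3) S=114.6522 payoff=0.0000 vs cont=3.3770 → 3.3770 [wait]  node(5,4) S=154.7394 payoff=0.0000 vs cont=0.0000 → 0.0000 [wait]  node(5,5) S=208.8428 payoff=0.0000 vs cont=0.0000 → 0.0000 [wait]  ⇒ S*(5)=84.9501
t_4: node(4,0) S=54.1796 payoff=51.6704 vs cont=49.8670 → 51.6704 [stop]  node(4,1) S=73.1231 payoff=32.7269 vs cont=30.9235 → 32.7269 [stop]  node(4,2) S=98.6900 payoff=7.1600 vs cont=11.5841 → 11.5841 [wait]  node(4,3) S=133.1961 payoff=0.0000 vs cont=1.5927 → 1.5927 [wait]  node(4,4) S=179.7671 payoff=0.0000 vs cont=0.0000 → 0.0000 [wait]  ⇒ S*(4)=73.1231
t_3: node(3,0) S=62.9427 payoff=42.9073 vs cont=41.1039 → 42.9073 [stop]  node(3,1) S=84.9501 payoff=20.8999 vs cont=21.3586 → 21.3586 [wait]  node(3,2) S=114.6522 payoff=0.0000 vs cont=6.2780 → 6.2780 [wait]  node(3,3) S=154.7394 payoff=0.0000 vs cont=0.7512 → 0.7512 [wait]  ⇒ S*(3)=62.9427
t_2: node(2,0) S=73.1231 payoff=32.7269 vs cont=31.1581 → 32.7269 [stop]  node(2,1) S=98.6900 payoff=7.1600 vs cont=13.2837 → 13.2837 [wait]  node(2,2) S=133.1961 payoff=0.0000 vs cont=3.3451 → 3.3451 [wait]  ⇒ S*(2)=73.1231
t_1: node(1,0) S=84.9501 payoff=20.8999 vs cont=22.2277 → 22.2277 [wait]  node(1,1) S=114.6522 payoff=0.0000 vs cont=7.9756 → 7.9756 [wait]  ⇒ S*(1)=-
t_0: node(0,0) S=98.6900 payoff=7.1600 vs cont=14.5617 → 14.5617 [wait]  ⇒ S*(0)=-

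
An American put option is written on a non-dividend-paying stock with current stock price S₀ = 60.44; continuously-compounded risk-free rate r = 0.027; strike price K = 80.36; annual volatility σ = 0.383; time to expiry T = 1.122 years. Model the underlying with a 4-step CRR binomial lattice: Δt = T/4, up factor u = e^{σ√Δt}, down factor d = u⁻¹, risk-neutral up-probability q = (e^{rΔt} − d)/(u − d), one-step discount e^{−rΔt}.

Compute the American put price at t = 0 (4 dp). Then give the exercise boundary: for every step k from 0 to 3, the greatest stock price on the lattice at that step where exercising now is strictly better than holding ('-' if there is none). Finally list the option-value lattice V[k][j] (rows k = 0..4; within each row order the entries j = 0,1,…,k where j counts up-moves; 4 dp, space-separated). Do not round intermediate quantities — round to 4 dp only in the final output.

Δt=0.28050, u=1.22488, d=0.81640, q=0.46807, disc=e^(-rΔt)=0.99246
k=4 terminal: V=max(K-S,0) → 53.5099 40.0758 19.9200 0.0000 0.0000
k=3: j=0 S=32.8882 intr=47.4718 cont=46.8655 V=47.4718[EX]; j=1 S=49.3435 intr=31.0165 cont=30.4102 V=31.0165[EX]; j=2 S=74.0319 intr=6.3281 cont=10.5160 V=10.5160[hold]; j=3 S=111.0730 intr=0.0000 cont=0.0000 V=0.0000[hold]  S*(3)=49.3435
k=2: j=0 S=40.2842 intr=40.0758 cont=39.4695 V=40.0758[EX]; j=1 S=60.4400 intr=19.9200 cont=21.2592 V=21.2592[hold]; j=2 S=90.6805 intr=0.0000 cont=5.5516 V=5.5516[hold]  S*(2)=40.2842
k=1: j=0 S=49.3435 intr=31.0165 cont=31.0323 V=31.0323[hold]; j=1 S=74.0319 intr=6.3281 cont=13.8019 V=13.8019[hold]  S*(1)=-
k=0: j=0 S=60.4400 intr=19.9200 cont=22.7940 V=22.7940[hold]  S*(0)=-

price = 22.7940
boundary = - - 40.2842 49.3435
tree:
22.7940
31.0323 13.8019
40.0758 21.2592 5.5516
47.4718 31.0165 10.5160 0.0000
53.5099 40.0758 19.9200 0.0000 0.0000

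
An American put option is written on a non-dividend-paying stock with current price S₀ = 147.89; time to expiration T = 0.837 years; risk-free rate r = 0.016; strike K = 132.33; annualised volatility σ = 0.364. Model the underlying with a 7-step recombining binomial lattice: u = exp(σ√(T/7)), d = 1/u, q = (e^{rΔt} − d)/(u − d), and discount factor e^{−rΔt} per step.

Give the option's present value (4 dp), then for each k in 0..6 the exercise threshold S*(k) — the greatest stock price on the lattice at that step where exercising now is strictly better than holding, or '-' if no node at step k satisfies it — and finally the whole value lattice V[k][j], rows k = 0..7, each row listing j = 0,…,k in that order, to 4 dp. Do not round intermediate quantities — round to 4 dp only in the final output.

price = 10.8440
boundary = - - - - 89.3889 101.3789 114.9771
tree:
10.8440
16.1014 5.1037
23.2211 8.3336 1.5710
32.2995 13.3272 2.8735 0.1443
42.9411 20.7222 5.2452 0.2759 0.0000
53.5130 30.9511 9.5525 0.5278 0.0000 0.0000
62.8346 42.9411 17.3529 1.0095 0.0000 0.0000 0.0000
71.0537 53.5130 30.9511 1.9308 0.0000 0.0000 0.0000 0.0000

params: Δt=0.11957 u=1.13413 d=0.88173 q=0.47616 e^(-rΔt)=0.99809
t_7 payoffs: 71.0537 53.5130 30.9511 1.9308 0.0000 0.0000 0.0000 0.0000
t_6: node(6,0) S=69.4954 payoff=62.8346 vs cont=62.5816 → 62.8346 [stop]  node(6,1) S=89.3889 payoff=42.9411 vs cont=42.6881 → 42.9411 [stop]  node(6,2) S=114.9771 payoff=17.3529 vs cont=17.1000 → 17.3529 [stop]  node(6,3) S=147.8900 payoff=0.0000 vs cont=1.0095 → 1.0095 [wait]  node(6,4) S=190.2244 payoff=0.0000 vs cont=0.0000 → 0.0000 [wait]  node(6,5) S=244.6774 payoff=0.0000 vs cont=0.0000 → 0.0000 [wait]  node(6,6) S=314.7178 payoff=0.0000 vs cont=0.0000 → 0.0000 [wait]  ⇒ S*(6)=114.9771
t_5: node(5,0) S=78.8170 payoff=53.5130 vs cont=53.2600 → 53.5130 [stop]  node(5,1) S=101.3789 payoff=30.9511 vs cont=30.6982 → 30.9511 [stop]  node(5,2) S=130.3992 payoff=1.9308 vs cont=9.5525 → 9.5525 [wait]  node(5,3) S=167.7268 payoff=0.0000 vs cont=0.5278 → 0.5278 [wait]  node(5,4) S=215.7397 payoff=0.0000 vs cont=0.0000 → 0.0000 [wait]  node(5,5) S=277.4965 payoff=0.0000 vs cont=0.0000 → 0.0000 [wait]  ⇒ S*(5)=101.3789
t_4: node(4,0) S=89.3889 payoff=42.9411 vs cont=42.6881 → 42.9411 [stop]  node(4,1) S=114.9771 payoff=17.3529 vs cont=20.7222 → 20.7222 [wait]  node(4,2) S=147.8900 payoff=0.0000 vs cont=5.2452 → 5.2452 [wait]  node(4,3) S=190.2244 payoff=0.0000 vs cont=0.2759 → 0.2759 [wait]  node(4,4) S=244.6774 payoff=0.0000 vs cont=0.0000 → 0.0000 [wait]  ⇒ S*(4)=89.3889
t_3: node(3,0) S=101.3789 payoff=30.9511 vs cont=32.2995 → 32.2995 [wait]  node(3,1) S=130.3992 payoff=1.9308 vs cont=13.3272 → 13.3272 [wait]  node(3,2) S=167.7268 payoff=0.0000 vs cont=2.8735 → 2.8735 [wait]  node(3,3) S=215.7397 payoff=0.0000 vs cont=0.1443 → 0.1443 [wait]  ⇒ S*(3)=-
t_2: node(2,0) S=114.9771 payoff=17.3529 vs cont=23.2211 → 23.2211 [wait]  node(2,1) S=147.8900 payoff=0.0000 vs cont=8.3336 → 8.3336 [wait]  node(2,2) S=190.2244 payoff=0.0000 vs cont=1.5710 → 1.5710 [wait]  ⇒ S*(2)=-
t_1: node(1,0) S=130.3992 payoff=1.9308 vs cont=16.1014 → 16.1014 [wait]  node(1,1) S=167.7268 payoff=0.0000 vs cont=5.1037 → 5.1037 [wait]  ⇒ S*(1)=-
t_0: node(0,0) S=147.8900 payoff=0.0000 vs cont=10.8440 → 10.8440 [wait]  ⇒ S*(0)=-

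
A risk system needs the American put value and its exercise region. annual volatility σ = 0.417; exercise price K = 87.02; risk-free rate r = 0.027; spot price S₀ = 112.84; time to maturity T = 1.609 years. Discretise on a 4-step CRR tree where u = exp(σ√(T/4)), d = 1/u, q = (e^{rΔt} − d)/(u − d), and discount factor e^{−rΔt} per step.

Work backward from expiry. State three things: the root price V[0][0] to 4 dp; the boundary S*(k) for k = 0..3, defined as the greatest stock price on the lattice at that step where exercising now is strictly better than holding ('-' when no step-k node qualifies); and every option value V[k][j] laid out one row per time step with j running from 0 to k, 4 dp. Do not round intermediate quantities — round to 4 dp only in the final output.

Δt=0.40225, u=1.30275, d=0.76761, q=0.45467, disc=e^(-rΔt)=0.98920
k=4 terminal: V=max(K-S,0) → 47.8437 20.5320 0.0000 0.0000 0.0000
k=3: j=0 S=51.0368 intr=35.9832 cont=35.0432 V=35.9832[EX]; j=1 S=86.6170 intr=0.4030 cont=11.0758 V=11.0758[hold]; j=2 S=147.0019 intr=0.0000 cont=0.0000 V=0.0000[hold]; j=3 S=249.4840 intr=0.0000 cont=0.0000 V=0.0000[hold]  S*(3)=51.0368
k=2: j=0 S=66.4880 intr=20.5320 cont=24.3922 V=24.3922[hold]; j=1 S=112.8400 intr=0.0000 cont=5.9747 V=5.9747[hold]; j=2 S=191.5062 intr=0.0000 cont=0.0000 V=0.0000[hold]  S*(2)=-
k=1: j=0 S=86.6170 intr=0.4030 cont=15.8453 V=15.8453[hold]; j=1 S=147.0019 intr=0.0000 cont=3.2230 V=3.2230[hold]  S*(1)=-
k=0: j=0 S=112.8400 intr=0.0000 cont=9.9971 V=9.9971[hold]  S*(0)=-

price = 9.9971
boundary = - - - 51.0368
tree:
9.9971
15.8453 3.2230
24.3922 5.9747 0.0000
35.9832 11.0758 0.0000 0.0000
47.8437 20.5320 0.0000 0.0000 0.0000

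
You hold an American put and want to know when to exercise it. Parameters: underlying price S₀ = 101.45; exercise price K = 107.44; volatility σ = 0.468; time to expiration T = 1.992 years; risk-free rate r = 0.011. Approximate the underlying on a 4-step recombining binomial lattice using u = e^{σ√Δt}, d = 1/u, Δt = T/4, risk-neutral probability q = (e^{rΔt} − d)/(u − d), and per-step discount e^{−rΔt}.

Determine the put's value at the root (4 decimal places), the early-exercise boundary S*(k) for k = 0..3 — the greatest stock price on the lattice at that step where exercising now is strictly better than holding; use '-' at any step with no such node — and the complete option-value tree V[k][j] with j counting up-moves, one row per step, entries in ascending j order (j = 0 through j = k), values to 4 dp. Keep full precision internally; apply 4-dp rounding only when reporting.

price = 28.4944
boundary = - - 52.4069 72.9156
tree:
28.4944
40.3638 12.8910
55.0331 21.1460 1.9497
69.7733 34.5244 3.4174 0.0000
80.3677 55.0331 5.9900 0.0000 0.0000

Δt=0.49800, u=1.39133, d=0.71873, q=0.42634, disc=e^(-rΔt)=0.99454
k=4 terminal: V=max(K-S,0) → 80.3677 55.0331 5.9900 0.0000 0.0000
k=3: j=0 S=37.6667 intr=69.7733 cont=69.1864 V=69.7733[EX]; j=1 S=72.9156 intr=34.5244 cont=33.9375 V=34.5244[EX]; j=2 S=141.1509 intr=0.0000 cont=3.4174 V=3.4174[hold]; j=3 S=273.2416 intr=0.0000 cont=0.0000 V=0.0000[hold]  S*(3)=72.9156
k=2: j=0 S=52.4069 intr=55.0331 cont=54.4461 V=55.0331[EX]; j=1 S=101.4500 intr=5.9900 cont=21.1460 V=21.1460[hold]; j=2 S=196.3881 intr=0.0000 cont=1.9497 V=1.9497[hold]  S*(2)=52.4069
k=1: j=0 S=72.9156 intr=34.5244 cont=40.3638 V=40.3638[hold]; j=1 S=141.1509 intr=0.0000 cont=12.8910 V=12.8910[hold]  S*(1)=-
k=0: j=0 S=101.4500 intr=5.9900 cont=28.4944 V=28.4944[hold]  S*(0)=-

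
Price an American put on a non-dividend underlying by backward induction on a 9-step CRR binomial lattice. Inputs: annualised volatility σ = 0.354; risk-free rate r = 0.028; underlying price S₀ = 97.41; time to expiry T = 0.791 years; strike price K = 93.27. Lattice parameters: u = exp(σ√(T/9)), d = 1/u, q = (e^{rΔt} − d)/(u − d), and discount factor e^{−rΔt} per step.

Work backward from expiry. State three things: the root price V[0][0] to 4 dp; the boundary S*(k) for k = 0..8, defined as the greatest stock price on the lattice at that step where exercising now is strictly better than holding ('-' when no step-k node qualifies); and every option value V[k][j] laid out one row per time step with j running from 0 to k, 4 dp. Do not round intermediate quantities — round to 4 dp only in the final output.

price = 9.3595
boundary = - - - - 64.0165 57.6387 64.0165 71.1000 78.9674
tree:
9.3595
13.0150 5.5332
17.6074 8.2144 2.7200
23.0917 11.8851 4.3663 0.9892
29.2535 16.6791 6.8652 1.7403 0.1982
35.6313 22.5707 10.5203 3.0266 0.3861 0.0000
41.3737 29.2535 15.6033 5.1872 0.7523 0.0000 0.0000
46.5441 35.6313 22.1700 8.7237 1.4658 0.0000 0.0000 0.0000
51.1993 41.3737 29.2535 14.3026 2.8560 0.0000 0.0000 0.0000 0.0000
55.3907 46.5441 35.6313 22.1700 5.5647 0.0000 0.0000 0.0000 0.0000 0.0000

params: Δt=0.08789 u=1.11065 d=0.90037 q=0.48550 e^(-rΔt)=0.99754
t_9 payoffs: 55.3907 46.5441 35.6313 22.1700 5.5647 0.0000 0.0000 0.0000 0.0000 0.0000
t_8: node(8,0) S=42.0707 payoff=51.1993 vs cont=50.9700 → 51.1993 [stop]  node(8,1) S=51.8963 payoff=41.3737 vs cont=41.1445 → 41.3737 [stop]  node(8,2) S=64.0165 payoff=29.2535 vs cont=29.0243 → 29.2535 [stop]  node(8,3) S=78.9674 payoff=14.3026 vs cont=14.0734 → 14.3026 [stop]  node(8,4) S=97.4100 payoff=0.0000 vs cont=2.8560 → 2.8560 [wait]  node(8,5) S=120.1599 payoff=0.0000 vs cont=0.0000 → 0.0000 [wait]  node(8,6) S=148.2229 payoff=0.0000 vs cont=0.0000 → 0.0000 [wait]  node(8,7) S=182.8400 payoff=0.0000 vs cont=0.0000 → 0.0000 [wait]  node(8,8) S=225.5418 payoff=0.0000 vs cont=0.0000 → 0.0000 [wait]  ⇒ S*(8)=78.9674
t_7: node(7,0) S=46.7259 payoff=46.5441 vs cont=46.3148 → 46.5441 [stop]  node(7,1) S=57.6387 payoff=35.6313 vs cont=35.4021 → 35.6313 [stop]  node(7,2) S=71.1000 payoff=22.1700 vs cont=21.9407 → 22.1700 [stop]  node(7,3) S=87.7053 payoff=5.5647 vs cont=8.7237 → 8.7237 [wait]  node(7,4) S=108.1886 payoff=0.0000 vs cont=1.4658 → 1.4658 [wait]  node(7,5) S=133.4558 payoff=0.0000 vs cont=0.0000 → 0.0000 [wait]  node(7,6) S=164.6240 payoff=0.0000 vs cont=0.0000 → 0.0000 [wait]  node(7,7) S=203.0715 payoff=0.0000 vs cont=0.0000 → 0.0000 [wait]  ⇒ S*(7)=71.1000
t_6: node(6,0) S=51.8963 payoff=41.3737 vs cont=41.1445 → 41.3737 [stop]  node(6,1) S=64.0165 payoff=29.2535 vs cont=29.0243 → 29.2535 [stop]  node(6,2) S=78.9674 payoff=14.3026 vs cont=15.6033 → 15.6033 [wait]  node(6,3) S=97.4100 payoff=0.0000 vs cont=5.1872 → 5.1872 [wait]  node(6,4) S=120.1599 payoff=0.0000 vs cont=0.7523 → 0.7523 [wait]  node(6,5) S=148.2229 payoff=0.0000 vs cont=0.0000 → 0.0000 [wait]  node(6,6) S=182.8400 payoff=0.0000 vs cont=0.0000 → 0.0000 [wait]  ⇒ S*(6)=64.0165
t_5: node(5,0) S=57.6387 payoff=35.6313 vs cont=35.4021 → 35.6313 [stop]  node(5,1) S=71.1000 payoff=22.1700 vs cont=22.5707 → 22.5707 [wait]  node(5,2) S=87.7053 payoff=5.5647 vs cont=10.5203 → 10.5203 [wait]  node(5,3) S=108.1886 payoff=0.0000 vs cont=3.0266 → 3.0266 [wait]  node(5,4) S=133.4558 payoff=0.0000 vs cont=0.3861 → 0.3861 [wait]  node(5,5) S=164.6240 payoff=0.0000 vs cont=0.0000 → 0.0000 [wait]  ⇒ S*(5)=57.6387
t_4: node(4,0) S=64.0165 payoff=29.2535 vs cont=29.2183 → 29.2535 [stop]  node(4,1) S=78.9674 payoff=14.3026 vs cont=16.6791 → 16.6791 [wait]  node(4,2) S=97.4100 payoff=0.0000 vs cont=6.8652 → 6.8652 [wait]  node(4,3) S=120.1599 payoff=0.0000 vs cont=1.7403 → 1.7403 [wait]  node(4,4) S=148.2229 payoff=0.0000 vs cont=0.1982 → 0.1982 [wait]  ⇒ S*(4)=64.0165
t_3: node(3,0) S=71.1000 payoff=22.1700 vs cont=23.0917 → 23.0917 [wait]  node(3,1) S=87.7053 payoff=5.5647 vs cont=11.8851 → 11.8851 [wait]  node(3,2) S=108.1886 payoff=0.0000 vs cont=4.3663 → 4.3663 [wait]  node(3,3) S=133.4558 payoff=0.0000 vs cont=0.9892 → 0.9892 [wait]  ⇒ S*(3)=-
t_2: node(2,0) S=78.9674 payoff=14.3026 vs cont=17.6074 → 17.6074 [wait]  node(2,1) S=97.4100 payoff=0.0000 vs cont=8.2144 → 8.2144 [wait]  node(2,2) S=120.1599 payoff=0.0000 vs cont=2.7200 → 2.7200 [wait]  ⇒ S*(2)=-
t_1: node(1,0) S=87.7053 payoff=5.5647 vs cont=13.0150 → 13.0150 [wait]  node(1,1) S=108.1886 payoff=0.0000 vs cont=5.5332 → 5.5332 [wait]  ⇒ S*(1)=-
t_0: node(0,0) S=97.4100 payoff=0.0000 vs cont=9.3595 → 9.3595 [wait]  ⇒ S*(0)=-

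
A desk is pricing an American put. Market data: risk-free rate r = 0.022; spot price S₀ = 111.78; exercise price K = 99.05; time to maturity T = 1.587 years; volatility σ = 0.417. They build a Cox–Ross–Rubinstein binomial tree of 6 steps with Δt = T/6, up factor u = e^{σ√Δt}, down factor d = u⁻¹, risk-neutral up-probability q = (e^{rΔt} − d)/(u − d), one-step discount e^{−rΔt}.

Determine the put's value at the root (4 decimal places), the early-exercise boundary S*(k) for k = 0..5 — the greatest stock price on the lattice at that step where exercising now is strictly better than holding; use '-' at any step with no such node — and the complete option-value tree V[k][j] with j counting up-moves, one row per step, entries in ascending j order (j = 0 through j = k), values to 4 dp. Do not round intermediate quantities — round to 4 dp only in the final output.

Δt=0.26450  u=1.23919  d=0.80698  q=0.46009  discount=0.99420
step 6 (expiry): payoffs max(K−S,0) = 68.1806 51.6469 26.2577 0.0000 0.0000 0.0000 0.0000
step 5: (k=5,j=0): S=38.2532, (K−S)⁺=60.7968, hold=60.2221 ⇒ V=60.7968 exercise | (k=5,j=1): S=58.7416, (K−S)⁺=40.3084, hold=39.7337 ⇒ V=40.3084 exercise | (k=5,j=2): S=90.2038, (K−S)⁺=8.8462, hold=14.0945 ⇒ V=14.0945 continue | (k=5,j=3): S=138.5171, (K−S)⁺=0.0000, hold=0.0000 ⇒ V=0.0000 continue | (k=5,j=4): S=212.7072, (K−S)⁺=0.0000, hold=0.0000 ⇒ V=0.0000 continue | (k=5,j=5): S=326.6336, (K−S)⁺=0.0000, hold=0.0000 ⇒ V=0.0000 continue  boundary S*=58.7416
step 4: (k=4,j=0): S=47.4031, (K−S)⁺=51.6469, hold=51.0722 ⇒ V=51.6469 exercise | (k=4,j=1): S=72.7923, (K−S)⁺=26.2577, hold=28.0837 ⇒ V=28.0837 continue | (k=4,j=2): S=111.7800, (K−S)⁺=0.0000, hold=7.5656 ⇒ V=7.5656 continue | (k=4,j=3): S=171.6496, (K−S)⁺=0.0000, hold=0.0000 ⇒ V=0.0000 continue | (k=4,j=4): S=263.5855, (K−S)⁺=0.0000, hold=0.0000 ⇒ V=0.0000 continue  boundary S*=47.4031
step 3: (k=3,j=0): S=58.7416, (K−S)⁺=40.3084, hold=40.5689 ⇒ V=40.5689 continue | (k=3,j=1): S=90.2038, (K−S)⁺=8.8462, hold=18.5353 ⇒ V=18.5353 continue | (k=3,j=2): S=138.5171, (K−S)⁺=0.0000, hold=4.0610 ⇒ V=4.0610 continue | (k=3,j=3): S=212.7072, (K−S)⁺=0.0000, hold=0.0000 ⇒ V=0.0000 continue  boundary S*=-
step 2: (k=2,j=0): S=72.7923, (K−S)⁺=26.2577, hold=30.2549 ⇒ V=30.2549 continue | (k=2,j=1): S=111.7800, (K−S)⁺=0.0000, hold=11.8069 ⇒ V=11.8069 continue | (k=2,j=2): S=171.6496, (K−S)⁺=0.0000, hold=2.1799 ⇒ V=2.1799 continue  boundary S*=-
step 1: (k=1,j=0): S=90.2038, (K−S)⁺=8.8462, hold=21.6408 ⇒ V=21.6408 continue | (k=1,j=1): S=138.5171, (K−S)⁺=0.0000, hold=7.3348 ⇒ V=7.3348 continue  boundary S*=-
step 0: (k=0,j=0): S=111.7800, (K−S)⁺=0.0000, hold=14.9714 ⇒ V=14.9714 continue  boundary S*=-

price = 14.9714
boundary = - - - - 47.4031 58.7416
tree:
14.9714
21.6408 7.3348
30.2549 11.8069 2.1799
40.5689 18.5353 4.0610 0.0000
51.6469 28.0837 7.5656 0.0000 0.0000
60.7968 40.3084 14.0945 0.0000 0.0000 0.0000
68.1806 51.6469 26.2577 0.0000 0.0000 0.0000 0.0000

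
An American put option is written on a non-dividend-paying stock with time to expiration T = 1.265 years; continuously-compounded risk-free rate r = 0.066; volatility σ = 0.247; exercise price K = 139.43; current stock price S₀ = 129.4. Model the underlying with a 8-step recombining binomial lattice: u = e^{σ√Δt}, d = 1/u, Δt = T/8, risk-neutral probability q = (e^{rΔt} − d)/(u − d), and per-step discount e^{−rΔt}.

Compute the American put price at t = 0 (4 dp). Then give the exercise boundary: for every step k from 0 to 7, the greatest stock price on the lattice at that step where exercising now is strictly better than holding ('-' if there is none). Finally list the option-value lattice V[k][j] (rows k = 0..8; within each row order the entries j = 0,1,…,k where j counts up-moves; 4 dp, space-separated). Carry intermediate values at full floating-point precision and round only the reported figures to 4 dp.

params: Δt=0.15812 u=1.10320 d=0.90645 q=0.52878 e^(-rΔt)=0.98962
t_8 payoffs: 80.4527 67.6510 52.0706 33.1083 10.0300 0.0000 0.0000 0.0000 0.0000
t_7: node(7,0) S=65.0641 payoff=74.3659 vs cont=72.9184 → 74.3659 [stop]  node(7,1) S=79.1869 payoff=60.2431 vs cont=58.7955 → 60.2431 [stop]  node(7,2) S=96.3753 payoff=43.0547 vs cont=41.6071 → 43.0547 [stop]  node(7,3) S=117.2946 payoff=22.1354 vs cont=20.6878 → 22.1354 [stop]  node(7,4) S=142.7547 payoff=0.0000 vs cont=4.6772 → 4.6772 [wait]  node(7,5) S=173.7411 payoff=0.0000 vs cont=0.0000 → 0.0000 [wait]  node(7,6) S=211.4535 payoff=0.0000 vs cont=0.0000 → 0.0000 [wait]  node(7,7) S=257.3518 payoff=0.0000 vs cont=0.0000 → 0.0000 [wait]  ⇒ S*(7)=117.2946
t_6: node(6,0) S=71.7790 payoff=67.6510 vs cont=66.2034 → 67.6510 [stop]  node(6,1) S=87.3594 payoff=52.0706 vs cont=50.6230 → 52.0706 [stop]  node(6,2) S=106.3217 payoff=33.1083 vs cont=31.6607 → 33.1083 [stop]  node(6,3) S=129.4000 payoff=10.0300 vs cont=12.7698 → 12.7698 [wait]  node(6,4) S=157.4877 payoff=0.0000 vs cont=2.1811 → 2.1811 [wait]  node(6,5) S=191.6721 payoff=0.0000 vs cont=0.0000 → 0.0000 [wait]  node(6,6) S=233.2766 payoff=0.0000 vs cont=0.0000 → 0.0000 [wait]  ⇒ S*(6)=106.3217
t_5: node(5,0) S=79.1869 payoff=60.2431 vs cont=58.7955 → 60.2431 [stop]  node(5,1) S=96.3753 payoff=43.0547 vs cont=41.6071 → 43.0547 [stop]  node(5,2) S=117.2946 payoff=22.1354 vs cont=22.1215 → 22.1354 [stop]  node(5,3) S=142.7547 payoff=0.0000 vs cont=7.0962 → 7.0962 [wait]  node(5,4) S=173.7411 payoff=0.0000 vs cont=1.0171 → 1.0171 [wait]  node(5,5) S=211.4535 payoff=0.0000 vs cont=0.0000 → 0.0000 [wait]  ⇒ S*(5)=117.2946
t_4: node(4,0) S=87.3594 payoff=52.0706 vs cont=50.6230 → 52.0706 [stop]  node(4,1) S=106.3217 payoff=33.1083 vs cont=31.6607 → 33.1083 [stop]  node(4,2) S=129.4000 payoff=10.0300 vs cont=14.0356 → 14.0356 [wait]  node(4,3) S=157.4877 payoff=0.0000 vs cont=3.8414 → 3.8414 [wait]  node(4,4) S=191.6721 payoff=0.0000 vs cont=0.4743 → 0.4743 [wait]  ⇒ S*(4)=106.3217
t_3: node(3,0) S=96.3753 payoff=43.0547 vs cont=41.6071 → 43.0547 [stop]  node(3,1) S=117.2946 payoff=22.1354 vs cont=22.7839 → 22.7839 [wait]  node(3,2) S=142.7547 payoff=0.0000 vs cont=8.5553 → 8.5553 [wait]  node(3,3) S=173.7411 payoff=0.0000 vs cont=2.0395 → 2.0395 [wait]  ⇒ S*(3)=96.3753
t_2: node(2,0) S=106.3217 payoff=33.1083 vs cont=32.0001 → 33.1083 [stop]  node(2,1) S=129.4000 payoff=10.0300 vs cont=15.1016 → 15.1016 [wait]  node(2,2) S=157.4877 payoff=0.0000 vs cont=5.0568 → 5.0568 [wait]  ⇒ S*(2)=106.3217
t_1: node(1,0) S=117.2946 payoff=22.1354 vs cont=23.3418 → 23.3418 [wait]  node(1,1) S=142.7547 payoff=0.0000 vs cont=9.6884 → 9.6884 [wait]  ⇒ S*(1)=-
t_0: node(0,0) S=129.4000 payoff=10.0300 vs cont=15.9547 → 15.9547 [wait]  ⇒ S*(0)=-

price = 15.9547
boundary = - - 106.3217 96.3753 106.3217 117.2946 106.3217 117.2946
tree:
15.9547
23.3418 9.6884
33.1083 15.1016 5.0568
43.0547 22.7839 8.5553 2.0395
52.0706 33.1083 14.0356 3.8414 0.4743
60.2431 43.0547 22.1354 7.0962 1.0171 0.0000
67.6510 52.0706 33.1083 12.7698 2.1811 0.0000 0.0000
74.3659 60.2431 43.0547 22.1354 4.6772 0.0000 0.0000 0.0000
80.4527 67.6510 52.0706 33.1083 10.0300 0.0000 0.0000 0.0000 0.0000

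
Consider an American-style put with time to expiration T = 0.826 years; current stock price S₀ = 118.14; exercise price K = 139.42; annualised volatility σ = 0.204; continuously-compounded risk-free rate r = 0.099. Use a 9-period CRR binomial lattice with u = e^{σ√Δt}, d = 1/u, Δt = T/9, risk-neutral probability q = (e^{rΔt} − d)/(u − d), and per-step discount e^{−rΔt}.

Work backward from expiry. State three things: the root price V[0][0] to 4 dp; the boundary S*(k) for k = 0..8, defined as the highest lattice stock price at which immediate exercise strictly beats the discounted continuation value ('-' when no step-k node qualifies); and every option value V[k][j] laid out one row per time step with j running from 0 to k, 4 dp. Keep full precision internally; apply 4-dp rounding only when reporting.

price = 21.2800
boundary = 118.1400 111.0598 118.1400 111.0598 118.1400 125.6716 118.1400 125.6716 118.1400
tree:
21.2800
28.3602 14.0975
35.0161 21.2800 8.6467
41.2730 28.3602 13.8391 4.6808
47.1550 35.0161 21.2800 8.1798 1.9898
52.6845 41.2730 28.3602 13.7484 3.9088 0.5044
57.8826 47.1550 35.0161 21.2800 7.4741 1.1525 0.0000
62.7692 52.6845 41.2730 28.3602 13.7484 2.6334 0.0000 0.0000
67.3629 57.8826 47.1550 35.0161 21.2800 6.0170 0.0000 0.0000 0.0000
71.6813 62.7692 52.6845 41.2730 28.3602 13.7484 0.0000 0.0000 0.0000 0.0000

Δt=0.09178, u=1.06375, d=0.94007, q=0.55835, disc=e^(-rΔt)=0.99096
k=9 terminal: V=max(K-S,0) → 71.6813 62.7692 52.6845 41.2730 28.3602 13.7484 0.0000 0.0000 0.0000 0.0000
k=8: j=0 S=72.0571 intr=67.3629 cont=66.1019 V=67.3629[EX]; j=1 S=81.5374 intr=57.8826 cont=56.6216 V=57.8826[EX]; j=2 S=92.2650 intr=47.1550 cont=45.8940 V=47.1550[EX]; j=3 S=104.4039 intr=35.0161 cont=33.7550 V=35.0161[EX]; j=4 S=118.1400 intr=21.2800 cont=20.0190 V=21.2800[EX]; j=5 S=133.6833 intr=5.7367 cont=6.0170 V=6.0170[hold]; j=6 S=151.2715 intr=0.0000 cont=0.0000 V=0.0000[hold]; j=7 S=171.1738 intr=0.0000 cont=0.0000 V=0.0000[hold]; j=8 S=193.6945 intr=0.0000 cont=0.0000 V=0.0000[hold]  S*(8)=118.1400
k=7: j=0 S=76.6508 intr=62.7692 cont=61.5082 V=62.7692[EX]; j=1 S=86.7355 intr=52.6845 cont=51.4235 V=52.6845[EX]; j=2 S=98.1470 intr=41.2730 cont=40.0120 V=41.2730[EX]; j=3 S=111.0598 intr=28.3602 cont=27.0992 V=28.3602[EX]; j=4 S=125.6716 intr=13.7484 cont=12.6425 V=13.7484[EX]; j=5 S=142.2057 intr=0.0000 cont=2.6334 V=2.6334[hold]; j=6 S=160.9152 intr=0.0000 cont=0.0000 V=0.0000[hold]; j=7 S=182.0863 intr=0.0000 cont=0.0000 V=0.0000[hold]  S*(7)=125.6716
k=6: j=0 S=81.5374 intr=57.8826 cont=56.6216 V=57.8826[EX]; j=1 S=92.2650 intr=47.1550 cont=45.8940 V=47.1550[EX]; j=2 S=104.4039 intr=35.0161 cont=33.7550 V=35.0161[EX]; j=3 S=118.1400 intr=21.2800 cont=20.0190 V=21.2800[EX]; j=4 S=133.6833 intr=5.7367 cont=7.4741 V=7.4741[hold]; j=5 S=151.2715 intr=0.0000 cont=1.1525 V=1.1525[hold]; j=6 S=171.1738 intr=0.0000 cont=0.0000 V=0.0000[hold]  S*(6)=118.1400
k=5: j=0 S=86.7355 intr=52.6845 cont=51.4235 V=52.6845[EX]; j=1 S=98.1470 intr=41.2730 cont=40.0120 V=41.2730[EX]; j=2 S=111.0598 intr=28.3602 cont=27.0992 V=28.3602[EX]; j=3 S=125.6716 intr=13.7484 cont=13.4487 V=13.7484[EX]; j=4 S=142.2057 intr=0.0000 cont=3.9088 V=3.9088[hold]; j=5 S=160.9152 intr=0.0000 cont=0.5044 V=0.5044[hold]  S*(5)=125.6716
k=4: j=0 S=92.2650 intr=47.1550 cont=45.8940 V=47.1550[EX]; j=1 S=104.4039 intr=35.0161 cont=33.7550 V=35.0161[EX]; j=2 S=118.1400 intr=21.2800 cont=20.0190 V=21.2800[EX]; j=3 S=133.6833 intr=5.7367 cont=8.1798 V=8.1798[hold]; j=4 S=151.2715 intr=0.0000 cont=1.9898 V=1.9898[hold]  S*(4)=118.1400
k=3: j=0 S=98.1470 intr=41.2730 cont=40.0120 V=41.2730[EX]; j=1 S=111.0598 intr=28.3602 cont=27.0992 V=28.3602[EX]; j=2 S=125.6716 intr=13.7484 cont=13.8391 V=13.8391[hold]; j=3 S=142.2057 intr=0.0000 cont=4.6808 V=4.6808[hold]  S*(3)=111.0598
k=2: j=0 S=104.4039 intr=35.0161 cont=33.7550 V=35.0161[EX]; j=1 S=118.1400 intr=21.2800 cont=20.0692 V=21.2800[EX]; j=2 S=133.6833 intr=5.7367 cont=8.6467 V=8.6467[hold]  S*(2)=118.1400
k=1: j=0 S=111.0598 intr=28.3602 cont=27.0992 V=28.3602[EX]; j=1 S=125.6716 intr=13.7484 cont=14.0975 V=14.0975[hold]  S*(1)=111.0598
k=0: j=0 S=118.1400 intr=21.2800 cont=20.2121 V=21.2800[EX]  S*(0)=118.1400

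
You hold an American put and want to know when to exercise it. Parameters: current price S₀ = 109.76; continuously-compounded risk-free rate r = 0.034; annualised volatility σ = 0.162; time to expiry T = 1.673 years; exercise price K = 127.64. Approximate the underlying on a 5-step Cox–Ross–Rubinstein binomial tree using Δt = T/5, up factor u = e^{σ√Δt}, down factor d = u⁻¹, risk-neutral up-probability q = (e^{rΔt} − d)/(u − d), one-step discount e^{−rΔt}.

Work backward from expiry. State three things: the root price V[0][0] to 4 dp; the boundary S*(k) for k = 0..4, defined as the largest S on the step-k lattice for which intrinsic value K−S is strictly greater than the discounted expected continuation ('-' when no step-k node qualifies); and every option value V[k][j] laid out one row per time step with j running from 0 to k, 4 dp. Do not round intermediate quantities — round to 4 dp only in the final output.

Δt=0.33460, u=1.09824, d=0.91055, q=0.53755, disc=e^(-rΔt)=0.98869
k=5 terminal: V=max(K-S,0) → 58.9396 44.7784 27.6982 7.0973 0.0000 0.0000
k=4: j=0 S=75.4495 intr=52.1905 cont=50.7467 V=52.1905[EX]; j=1 S=91.0018 intr=36.6382 cont=35.1943 V=36.6382[EX]; j=2 S=109.7600 intr=17.8800 cont=16.4361 V=17.8800[EX]; j=3 S=132.3848 intr=0.0000 cont=3.2450 V=3.2450[hold]; j=4 S=159.6732 intr=0.0000 cont=0.0000 V=0.0000[hold]  S*(4)=109.7600
k=3: j=0 S=82.8616 intr=44.7784 cont=43.3346 V=44.7784[EX]; j=1 S=99.9418 intr=27.6982 cont=26.2544 V=27.6982[EX]; j=2 S=120.5427 intr=7.0973 cont=9.8997 V=9.8997[hold]; j=3 S=145.3902 intr=0.0000 cont=1.4837 V=1.4837[hold]  S*(3)=99.9418
k=2: j=0 S=91.0018 intr=36.6382 cont=35.1943 V=36.6382[EX]; j=1 S=109.7600 intr=17.8800 cont=17.9256 V=17.9256[hold]; j=2 S=132.3848 intr=0.0000 cont=5.3149 V=5.3149[hold]  S*(2)=91.0018
k=1: j=0 S=99.9418 intr=27.6982 cont=26.2786 V=27.6982[EX]; j=1 S=120.5427 intr=7.0973 cont=11.0206 V=11.0206[hold]  S*(1)=99.9418
k=0: j=0 S=109.7600 intr=17.8800 cont=18.5213 V=18.5213[hold]  S*(0)=-

price = 18.5213
boundary = - 99.9418 91.0018 99.9418 109.7600
tree:
18.5213
27.6982 11.0206
36.6382 17.9256 5.3149
44.7784 27.6982 9.8997 1.4837
52.1905 36.6382 17.8800 3.2450 0.0000
58.9396 44.7784 27.6982 7.0973 0.0000 0.0000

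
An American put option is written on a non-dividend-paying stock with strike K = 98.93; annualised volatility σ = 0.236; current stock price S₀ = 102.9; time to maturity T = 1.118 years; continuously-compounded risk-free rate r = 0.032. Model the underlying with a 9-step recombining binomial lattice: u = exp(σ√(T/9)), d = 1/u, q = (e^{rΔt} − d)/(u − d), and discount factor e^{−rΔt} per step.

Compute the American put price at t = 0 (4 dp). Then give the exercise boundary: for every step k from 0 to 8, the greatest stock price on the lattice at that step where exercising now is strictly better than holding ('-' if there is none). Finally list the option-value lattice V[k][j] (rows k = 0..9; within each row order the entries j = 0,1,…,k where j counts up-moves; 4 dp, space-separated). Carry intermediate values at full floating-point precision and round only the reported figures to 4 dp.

price = 7.0104
boundary = - - - - 73.7767 67.8884 73.7767 80.1758 87.1299
tree:
7.0104
10.0985 4.0163
14.1450 6.1823 1.9090
19.1960 9.2689 3.1831 0.6659
25.1533 13.4649 5.1985 1.2180 0.1260
31.0416 18.8304 8.2729 2.2035 0.2545 0.0000
36.4600 25.1533 12.7352 3.9316 0.5143 0.0000 0.0000
41.4460 31.0416 18.7542 6.8921 1.0392 0.0000 0.0000 0.0000
46.0339 36.4600 25.1533 11.8001 2.0997 0.0000 0.0000 0.0000 0.0000
50.2557 41.4460 31.0416 18.7542 4.2428 0.0000 0.0000 0.0000 0.0000 0.0000

Δt=0.12422, u=1.08674, d=0.92019, q=0.50313, disc=e^(-rΔt)=0.99603
k=9 terminal: V=max(K-S,0) → 50.2557 41.4460 31.0416 18.7542 4.2428 0.0000 0.0000 0.0000 0.0000 0.0000
k=8: j=0 S=52.8961 intr=46.0339 cont=45.6415 V=46.0339[EX]; j=1 S=62.4700 intr=36.4600 cont=36.0676 V=36.4600[EX]; j=2 S=73.7767 intr=25.1533 cont=24.7608 V=25.1533[EX]; j=3 S=87.1299 intr=11.8001 cont=11.4076 V=11.8001[EX]; j=4 S=102.9000 intr=0.0000 cont=2.0997 V=2.0997[hold]; j=5 S=121.5244 intr=0.0000 cont=0.0000 V=0.0000[hold]; j=6 S=143.5197 intr=0.0000 cont=0.0000 V=0.0000[hold]; j=7 S=169.4960 intr=0.0000 cont=0.0000 V=0.0000[hold]; j=8 S=200.1739 intr=0.0000 cont=0.0000 V=0.0000[hold]  S*(8)=87.1299
k=7: j=0 S=57.4840 intr=41.4460 cont=41.0535 V=41.4460[EX]; j=1 S=67.8884 intr=31.0416 cont=30.6492 V=31.0416[EX]; j=2 S=80.1758 intr=18.7542 cont=18.3617 V=18.7542[EX]; j=3 S=94.6872 intr=4.2428 cont=6.8921 V=6.8921[hold]; j=4 S=111.8251 intr=0.0000 cont=1.0392 V=1.0392[hold]; j=5 S=132.0649 intr=0.0000 cont=0.0000 V=0.0000[hold]; j=6 S=155.9680 intr=0.0000 cont=0.0000 V=0.0000[hold]; j=7 S=184.1974 intr=0.0000 cont=0.0000 V=0.0000[hold]  S*(7)=80.1758
k=6: j=0 S=62.4700 intr=36.4600 cont=36.0676 V=36.4600[EX]; j=1 S=73.7767 intr=25.1533 cont=24.7608 V=25.1533[EX]; j=2 S=87.1299 intr=11.8001 cont=12.7352 V=12.7352[hold]; j=3 S=102.9000 intr=0.0000 cont=3.9316 V=3.9316[hold]; j=4 S=121.5244 intr=0.0000 cont=0.5143 V=0.5143[hold]; j=5 S=143.5197 intr=0.0000 cont=0.0000 V=0.0000[hold]; j=6 S=169.4960 intr=0.0000 cont=0.0000 V=0.0000[hold]  S*(6)=73.7767
k=5: j=0 S=67.8884 intr=31.0416 cont=30.6492 V=31.0416[EX]; j=1 S=80.1758 intr=18.7542 cont=18.8304 V=18.8304[hold]; j=2 S=94.6872 intr=4.2428 cont=8.2729 V=8.2729[hold]; j=3 S=111.8251 intr=0.0000 cont=2.2035 V=2.2035[hold]; j=4 S=132.0649 intr=0.0000 cont=0.2545 V=0.2545[hold]; j=5 S=155.9680 intr=0.0000 cont=0.0000 V=0.0000[hold]  S*(5)=67.8884
k=4: j=0 S=73.7767 intr=25.1533 cont=24.7990 V=25.1533[EX]; j=1 S=87.1299 intr=11.8001 cont=13.4649 V=13.4649[hold]; j=2 S=102.9000 intr=0.0000 cont=5.1985 V=5.1985[hold]; j=3 S=121.5244 intr=0.0000 cont=1.2180 V=1.2180[hold]; j=4 S=143.5197 intr=0.0000 cont=0.1260 V=0.1260[hold]  S*(4)=73.7767
k=3: j=0 S=80.1758 intr=18.7542 cont=19.1960 V=19.1960[hold]; j=1 S=94.6872 intr=4.2428 cont=9.2689 V=9.2689[hold]; j=2 S=111.8251 intr=0.0000 cont=3.1831 V=3.1831[hold]; j=3 S=132.0649 intr=0.0000 cont=0.6659 V=0.6659[hold]  S*(3)=-
k=2: j=0 S=87.1299 intr=11.8001 cont=14.1450 V=14.1450[hold]; j=1 S=102.9000 intr=0.0000 cont=6.1823 V=6.1823[hold]; j=2 S=121.5244 intr=0.0000 cont=1.9090 V=1.9090[hold]  S*(2)=-
k=1: j=0 S=94.6872 intr=4.2428 cont=10.0985 V=10.0985[hold]; j=1 S=111.8251 intr=0.0000 cont=4.0163 V=4.0163[hold]  S*(1)=-
k=0: j=0 S=102.9000 intr=0.0000 cont=7.0104 V=7.0104[hold]  S*(0)=-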